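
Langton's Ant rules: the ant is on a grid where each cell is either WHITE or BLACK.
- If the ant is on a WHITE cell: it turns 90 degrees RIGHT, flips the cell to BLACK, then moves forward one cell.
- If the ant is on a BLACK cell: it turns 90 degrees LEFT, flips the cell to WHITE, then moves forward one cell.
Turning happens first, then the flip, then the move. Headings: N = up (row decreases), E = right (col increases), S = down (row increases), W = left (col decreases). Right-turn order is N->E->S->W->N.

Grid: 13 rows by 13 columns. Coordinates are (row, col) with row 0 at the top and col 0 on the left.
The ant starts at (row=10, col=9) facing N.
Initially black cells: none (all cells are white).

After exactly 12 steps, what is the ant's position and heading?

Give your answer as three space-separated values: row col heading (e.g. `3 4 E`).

Step 1: on WHITE (10,9): turn R to E, flip to black, move to (10,10). |black|=1
Step 2: on WHITE (10,10): turn R to S, flip to black, move to (11,10). |black|=2
Step 3: on WHITE (11,10): turn R to W, flip to black, move to (11,9). |black|=3
Step 4: on WHITE (11,9): turn R to N, flip to black, move to (10,9). |black|=4
Step 5: on BLACK (10,9): turn L to W, flip to white, move to (10,8). |black|=3
Step 6: on WHITE (10,8): turn R to N, flip to black, move to (9,8). |black|=4
Step 7: on WHITE (9,8): turn R to E, flip to black, move to (9,9). |black|=5
Step 8: on WHITE (9,9): turn R to S, flip to black, move to (10,9). |black|=6
Step 9: on WHITE (10,9): turn R to W, flip to black, move to (10,8). |black|=7
Step 10: on BLACK (10,8): turn L to S, flip to white, move to (11,8). |black|=6
Step 11: on WHITE (11,8): turn R to W, flip to black, move to (11,7). |black|=7
Step 12: on WHITE (11,7): turn R to N, flip to black, move to (10,7). |black|=8

Answer: 10 7 N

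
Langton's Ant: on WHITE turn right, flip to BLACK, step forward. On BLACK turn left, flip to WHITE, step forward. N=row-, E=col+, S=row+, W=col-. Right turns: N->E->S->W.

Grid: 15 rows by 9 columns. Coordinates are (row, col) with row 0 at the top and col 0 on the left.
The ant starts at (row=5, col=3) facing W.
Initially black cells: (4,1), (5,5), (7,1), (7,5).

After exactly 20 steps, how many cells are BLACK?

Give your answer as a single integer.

Answer: 10

Derivation:
Step 1: on WHITE (5,3): turn R to N, flip to black, move to (4,3). |black|=5
Step 2: on WHITE (4,3): turn R to E, flip to black, move to (4,4). |black|=6
Step 3: on WHITE (4,4): turn R to S, flip to black, move to (5,4). |black|=7
Step 4: on WHITE (5,4): turn R to W, flip to black, move to (5,3). |black|=8
Step 5: on BLACK (5,3): turn L to S, flip to white, move to (6,3). |black|=7
Step 6: on WHITE (6,3): turn R to W, flip to black, move to (6,2). |black|=8
Step 7: on WHITE (6,2): turn R to N, flip to black, move to (5,2). |black|=9
Step 8: on WHITE (5,2): turn R to E, flip to black, move to (5,3). |black|=10
Step 9: on WHITE (5,3): turn R to S, flip to black, move to (6,3). |black|=11
Step 10: on BLACK (6,3): turn L to E, flip to white, move to (6,4). |black|=10
Step 11: on WHITE (6,4): turn R to S, flip to black, move to (7,4). |black|=11
Step 12: on WHITE (7,4): turn R to W, flip to black, move to (7,3). |black|=12
Step 13: on WHITE (7,3): turn R to N, flip to black, move to (6,3). |black|=13
Step 14: on WHITE (6,3): turn R to E, flip to black, move to (6,4). |black|=14
Step 15: on BLACK (6,4): turn L to N, flip to white, move to (5,4). |black|=13
Step 16: on BLACK (5,4): turn L to W, flip to white, move to (5,3). |black|=12
Step 17: on BLACK (5,3): turn L to S, flip to white, move to (6,3). |black|=11
Step 18: on BLACK (6,3): turn L to E, flip to white, move to (6,4). |black|=10
Step 19: on WHITE (6,4): turn R to S, flip to black, move to (7,4). |black|=11
Step 20: on BLACK (7,4): turn L to E, flip to white, move to (7,5). |black|=10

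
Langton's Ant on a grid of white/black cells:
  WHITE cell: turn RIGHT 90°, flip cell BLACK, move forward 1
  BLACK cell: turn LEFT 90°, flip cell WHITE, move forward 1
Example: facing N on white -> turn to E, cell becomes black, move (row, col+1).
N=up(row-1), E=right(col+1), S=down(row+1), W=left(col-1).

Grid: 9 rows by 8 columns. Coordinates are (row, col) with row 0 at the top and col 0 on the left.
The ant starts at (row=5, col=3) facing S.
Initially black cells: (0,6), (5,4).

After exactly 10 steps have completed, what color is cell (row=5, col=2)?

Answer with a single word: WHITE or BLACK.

Answer: BLACK

Derivation:
Step 1: on WHITE (5,3): turn R to W, flip to black, move to (5,2). |black|=3
Step 2: on WHITE (5,2): turn R to N, flip to black, move to (4,2). |black|=4
Step 3: on WHITE (4,2): turn R to E, flip to black, move to (4,3). |black|=5
Step 4: on WHITE (4,3): turn R to S, flip to black, move to (5,3). |black|=6
Step 5: on BLACK (5,3): turn L to E, flip to white, move to (5,4). |black|=5
Step 6: on BLACK (5,4): turn L to N, flip to white, move to (4,4). |black|=4
Step 7: on WHITE (4,4): turn R to E, flip to black, move to (4,5). |black|=5
Step 8: on WHITE (4,5): turn R to S, flip to black, move to (5,5). |black|=6
Step 9: on WHITE (5,5): turn R to W, flip to black, move to (5,4). |black|=7
Step 10: on WHITE (5,4): turn R to N, flip to black, move to (4,4). |black|=8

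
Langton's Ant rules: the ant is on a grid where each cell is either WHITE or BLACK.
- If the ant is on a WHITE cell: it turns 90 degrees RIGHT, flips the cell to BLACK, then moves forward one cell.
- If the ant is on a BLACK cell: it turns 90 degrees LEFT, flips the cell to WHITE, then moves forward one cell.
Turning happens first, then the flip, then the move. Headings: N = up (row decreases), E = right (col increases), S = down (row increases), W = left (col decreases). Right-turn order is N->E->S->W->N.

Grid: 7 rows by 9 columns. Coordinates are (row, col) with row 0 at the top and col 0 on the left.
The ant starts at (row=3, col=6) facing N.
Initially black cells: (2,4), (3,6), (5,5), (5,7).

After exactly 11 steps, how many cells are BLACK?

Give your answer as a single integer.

Step 1: on BLACK (3,6): turn L to W, flip to white, move to (3,5). |black|=3
Step 2: on WHITE (3,5): turn R to N, flip to black, move to (2,5). |black|=4
Step 3: on WHITE (2,5): turn R to E, flip to black, move to (2,6). |black|=5
Step 4: on WHITE (2,6): turn R to S, flip to black, move to (3,6). |black|=6
Step 5: on WHITE (3,6): turn R to W, flip to black, move to (3,5). |black|=7
Step 6: on BLACK (3,5): turn L to S, flip to white, move to (4,5). |black|=6
Step 7: on WHITE (4,5): turn R to W, flip to black, move to (4,4). |black|=7
Step 8: on WHITE (4,4): turn R to N, flip to black, move to (3,4). |black|=8
Step 9: on WHITE (3,4): turn R to E, flip to black, move to (3,5). |black|=9
Step 10: on WHITE (3,5): turn R to S, flip to black, move to (4,5). |black|=10
Step 11: on BLACK (4,5): turn L to E, flip to white, move to (4,6). |black|=9

Answer: 9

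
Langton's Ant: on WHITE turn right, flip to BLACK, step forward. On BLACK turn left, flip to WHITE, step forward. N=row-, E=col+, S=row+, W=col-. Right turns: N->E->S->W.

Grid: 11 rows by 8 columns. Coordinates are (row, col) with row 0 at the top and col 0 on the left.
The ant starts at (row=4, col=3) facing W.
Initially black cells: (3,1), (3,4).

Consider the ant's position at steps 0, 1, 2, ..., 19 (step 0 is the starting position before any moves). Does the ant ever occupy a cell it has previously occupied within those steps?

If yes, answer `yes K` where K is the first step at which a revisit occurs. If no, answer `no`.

Answer: yes 6

Derivation:
Step 1: on WHITE (4,3): turn R to N, flip to black, move to (3,3). |black|=3 — new cell
Step 2: on WHITE (3,3): turn R to E, flip to black, move to (3,4). |black|=4 — new cell
Step 3: on BLACK (3,4): turn L to N, flip to white, move to (2,4). |black|=3 — new cell
Step 4: on WHITE (2,4): turn R to E, flip to black, move to (2,5). |black|=4 — new cell
Step 5: on WHITE (2,5): turn R to S, flip to black, move to (3,5). |black|=5 — new cell
Step 6: on WHITE (3,5): turn R to W, flip to black, move to (3,4). |black|=6 — REVISIT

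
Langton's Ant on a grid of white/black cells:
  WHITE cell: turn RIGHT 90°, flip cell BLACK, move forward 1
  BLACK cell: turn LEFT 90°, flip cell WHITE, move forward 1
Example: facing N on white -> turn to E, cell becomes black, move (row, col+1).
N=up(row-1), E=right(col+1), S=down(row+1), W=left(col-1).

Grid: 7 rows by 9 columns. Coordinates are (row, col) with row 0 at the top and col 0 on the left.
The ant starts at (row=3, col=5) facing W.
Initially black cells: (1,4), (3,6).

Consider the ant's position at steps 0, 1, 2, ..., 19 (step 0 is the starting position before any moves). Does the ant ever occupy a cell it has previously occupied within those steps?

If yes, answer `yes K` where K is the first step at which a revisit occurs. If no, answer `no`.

Step 1: on WHITE (3,5): turn R to N, flip to black, move to (2,5). |black|=3 — new cell
Step 2: on WHITE (2,5): turn R to E, flip to black, move to (2,6). |black|=4 — new cell
Step 3: on WHITE (2,6): turn R to S, flip to black, move to (3,6). |black|=5 — new cell
Step 4: on BLACK (3,6): turn L to E, flip to white, move to (3,7). |black|=4 — new cell
Step 5: on WHITE (3,7): turn R to S, flip to black, move to (4,7). |black|=5 — new cell
Step 6: on WHITE (4,7): turn R to W, flip to black, move to (4,6). |black|=6 — new cell
Step 7: on WHITE (4,6): turn R to N, flip to black, move to (3,6). |black|=7 — REVISIT

Answer: yes 7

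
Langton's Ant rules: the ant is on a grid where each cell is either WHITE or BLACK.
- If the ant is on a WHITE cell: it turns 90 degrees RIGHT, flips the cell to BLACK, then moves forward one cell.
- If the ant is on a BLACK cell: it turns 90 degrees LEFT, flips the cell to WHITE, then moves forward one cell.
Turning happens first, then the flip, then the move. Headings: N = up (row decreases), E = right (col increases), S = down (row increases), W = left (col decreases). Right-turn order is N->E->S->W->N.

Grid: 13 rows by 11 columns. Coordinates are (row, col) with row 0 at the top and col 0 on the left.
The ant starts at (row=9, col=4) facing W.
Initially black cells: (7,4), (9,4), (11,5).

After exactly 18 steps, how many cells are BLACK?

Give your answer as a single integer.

Answer: 11

Derivation:
Step 1: on BLACK (9,4): turn L to S, flip to white, move to (10,4). |black|=2
Step 2: on WHITE (10,4): turn R to W, flip to black, move to (10,3). |black|=3
Step 3: on WHITE (10,3): turn R to N, flip to black, move to (9,3). |black|=4
Step 4: on WHITE (9,3): turn R to E, flip to black, move to (9,4). |black|=5
Step 5: on WHITE (9,4): turn R to S, flip to black, move to (10,4). |black|=6
Step 6: on BLACK (10,4): turn L to E, flip to white, move to (10,5). |black|=5
Step 7: on WHITE (10,5): turn R to S, flip to black, move to (11,5). |black|=6
Step 8: on BLACK (11,5): turn L to E, flip to white, move to (11,6). |black|=5
Step 9: on WHITE (11,6): turn R to S, flip to black, move to (12,6). |black|=6
Step 10: on WHITE (12,6): turn R to W, flip to black, move to (12,5). |black|=7
Step 11: on WHITE (12,5): turn R to N, flip to black, move to (11,5). |black|=8
Step 12: on WHITE (11,5): turn R to E, flip to black, move to (11,6). |black|=9
Step 13: on BLACK (11,6): turn L to N, flip to white, move to (10,6). |black|=8
Step 14: on WHITE (10,6): turn R to E, flip to black, move to (10,7). |black|=9
Step 15: on WHITE (10,7): turn R to S, flip to black, move to (11,7). |black|=10
Step 16: on WHITE (11,7): turn R to W, flip to black, move to (11,6). |black|=11
Step 17: on WHITE (11,6): turn R to N, flip to black, move to (10,6). |black|=12
Step 18: on BLACK (10,6): turn L to W, flip to white, move to (10,5). |black|=11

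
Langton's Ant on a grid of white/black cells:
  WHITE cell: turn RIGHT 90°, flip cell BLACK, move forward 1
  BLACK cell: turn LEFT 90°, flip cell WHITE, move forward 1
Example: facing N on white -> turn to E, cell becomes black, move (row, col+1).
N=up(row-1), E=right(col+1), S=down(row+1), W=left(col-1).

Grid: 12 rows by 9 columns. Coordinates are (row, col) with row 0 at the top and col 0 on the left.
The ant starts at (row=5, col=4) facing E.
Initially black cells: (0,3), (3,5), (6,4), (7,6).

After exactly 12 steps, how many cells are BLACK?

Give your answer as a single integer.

Step 1: on WHITE (5,4): turn R to S, flip to black, move to (6,4). |black|=5
Step 2: on BLACK (6,4): turn L to E, flip to white, move to (6,5). |black|=4
Step 3: on WHITE (6,5): turn R to S, flip to black, move to (7,5). |black|=5
Step 4: on WHITE (7,5): turn R to W, flip to black, move to (7,4). |black|=6
Step 5: on WHITE (7,4): turn R to N, flip to black, move to (6,4). |black|=7
Step 6: on WHITE (6,4): turn R to E, flip to black, move to (6,5). |black|=8
Step 7: on BLACK (6,5): turn L to N, flip to white, move to (5,5). |black|=7
Step 8: on WHITE (5,5): turn R to E, flip to black, move to (5,6). |black|=8
Step 9: on WHITE (5,6): turn R to S, flip to black, move to (6,6). |black|=9
Step 10: on WHITE (6,6): turn R to W, flip to black, move to (6,5). |black|=10
Step 11: on WHITE (6,5): turn R to N, flip to black, move to (5,5). |black|=11
Step 12: on BLACK (5,5): turn L to W, flip to white, move to (5,4). |black|=10

Answer: 10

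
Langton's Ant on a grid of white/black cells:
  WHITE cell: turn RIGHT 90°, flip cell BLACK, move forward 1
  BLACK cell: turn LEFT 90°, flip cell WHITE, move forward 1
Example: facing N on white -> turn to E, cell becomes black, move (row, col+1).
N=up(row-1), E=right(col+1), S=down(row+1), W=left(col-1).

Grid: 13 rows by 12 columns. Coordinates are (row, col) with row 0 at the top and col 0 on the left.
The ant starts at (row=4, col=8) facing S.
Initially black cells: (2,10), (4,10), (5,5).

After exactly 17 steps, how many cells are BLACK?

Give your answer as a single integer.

Step 1: on WHITE (4,8): turn R to W, flip to black, move to (4,7). |black|=4
Step 2: on WHITE (4,7): turn R to N, flip to black, move to (3,7). |black|=5
Step 3: on WHITE (3,7): turn R to E, flip to black, move to (3,8). |black|=6
Step 4: on WHITE (3,8): turn R to S, flip to black, move to (4,8). |black|=7
Step 5: on BLACK (4,8): turn L to E, flip to white, move to (4,9). |black|=6
Step 6: on WHITE (4,9): turn R to S, flip to black, move to (5,9). |black|=7
Step 7: on WHITE (5,9): turn R to W, flip to black, move to (5,8). |black|=8
Step 8: on WHITE (5,8): turn R to N, flip to black, move to (4,8). |black|=9
Step 9: on WHITE (4,8): turn R to E, flip to black, move to (4,9). |black|=10
Step 10: on BLACK (4,9): turn L to N, flip to white, move to (3,9). |black|=9
Step 11: on WHITE (3,9): turn R to E, flip to black, move to (3,10). |black|=10
Step 12: on WHITE (3,10): turn R to S, flip to black, move to (4,10). |black|=11
Step 13: on BLACK (4,10): turn L to E, flip to white, move to (4,11). |black|=10
Step 14: on WHITE (4,11): turn R to S, flip to black, move to (5,11). |black|=11
Step 15: on WHITE (5,11): turn R to W, flip to black, move to (5,10). |black|=12
Step 16: on WHITE (5,10): turn R to N, flip to black, move to (4,10). |black|=13
Step 17: on WHITE (4,10): turn R to E, flip to black, move to (4,11). |black|=14

Answer: 14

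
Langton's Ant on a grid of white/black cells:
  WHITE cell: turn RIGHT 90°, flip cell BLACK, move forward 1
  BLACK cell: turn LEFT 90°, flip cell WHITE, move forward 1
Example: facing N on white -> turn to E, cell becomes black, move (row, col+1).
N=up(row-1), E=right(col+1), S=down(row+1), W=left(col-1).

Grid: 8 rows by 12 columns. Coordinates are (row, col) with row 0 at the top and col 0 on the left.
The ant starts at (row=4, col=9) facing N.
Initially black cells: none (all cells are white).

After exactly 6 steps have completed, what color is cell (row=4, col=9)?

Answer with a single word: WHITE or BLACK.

Answer: WHITE

Derivation:
Step 1: on WHITE (4,9): turn R to E, flip to black, move to (4,10). |black|=1
Step 2: on WHITE (4,10): turn R to S, flip to black, move to (5,10). |black|=2
Step 3: on WHITE (5,10): turn R to W, flip to black, move to (5,9). |black|=3
Step 4: on WHITE (5,9): turn R to N, flip to black, move to (4,9). |black|=4
Step 5: on BLACK (4,9): turn L to W, flip to white, move to (4,8). |black|=3
Step 6: on WHITE (4,8): turn R to N, flip to black, move to (3,8). |black|=4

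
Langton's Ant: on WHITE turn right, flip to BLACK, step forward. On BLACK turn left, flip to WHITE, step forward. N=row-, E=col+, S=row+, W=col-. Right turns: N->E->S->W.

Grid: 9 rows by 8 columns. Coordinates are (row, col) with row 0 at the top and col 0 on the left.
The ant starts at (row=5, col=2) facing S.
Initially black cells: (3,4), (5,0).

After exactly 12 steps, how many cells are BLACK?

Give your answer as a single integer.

Step 1: on WHITE (5,2): turn R to W, flip to black, move to (5,1). |black|=3
Step 2: on WHITE (5,1): turn R to N, flip to black, move to (4,1). |black|=4
Step 3: on WHITE (4,1): turn R to E, flip to black, move to (4,2). |black|=5
Step 4: on WHITE (4,2): turn R to S, flip to black, move to (5,2). |black|=6
Step 5: on BLACK (5,2): turn L to E, flip to white, move to (5,3). |black|=5
Step 6: on WHITE (5,3): turn R to S, flip to black, move to (6,3). |black|=6
Step 7: on WHITE (6,3): turn R to W, flip to black, move to (6,2). |black|=7
Step 8: on WHITE (6,2): turn R to N, flip to black, move to (5,2). |black|=8
Step 9: on WHITE (5,2): turn R to E, flip to black, move to (5,3). |black|=9
Step 10: on BLACK (5,3): turn L to N, flip to white, move to (4,3). |black|=8
Step 11: on WHITE (4,3): turn R to E, flip to black, move to (4,4). |black|=9
Step 12: on WHITE (4,4): turn R to S, flip to black, move to (5,4). |black|=10

Answer: 10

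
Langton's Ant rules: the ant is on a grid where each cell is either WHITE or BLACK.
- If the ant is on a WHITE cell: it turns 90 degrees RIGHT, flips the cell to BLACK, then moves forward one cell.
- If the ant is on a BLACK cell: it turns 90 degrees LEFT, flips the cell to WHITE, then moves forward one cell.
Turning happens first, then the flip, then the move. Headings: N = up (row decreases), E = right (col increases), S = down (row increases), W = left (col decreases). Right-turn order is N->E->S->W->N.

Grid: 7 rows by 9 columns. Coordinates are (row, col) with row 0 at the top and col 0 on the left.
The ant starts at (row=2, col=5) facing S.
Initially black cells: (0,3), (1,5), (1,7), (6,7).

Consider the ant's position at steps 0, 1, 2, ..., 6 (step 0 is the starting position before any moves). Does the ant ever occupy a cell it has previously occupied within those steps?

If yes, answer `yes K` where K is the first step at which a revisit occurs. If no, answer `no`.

Step 1: on WHITE (2,5): turn R to W, flip to black, move to (2,4). |black|=5 — new cell
Step 2: on WHITE (2,4): turn R to N, flip to black, move to (1,4). |black|=6 — new cell
Step 3: on WHITE (1,4): turn R to E, flip to black, move to (1,5). |black|=7 — new cell
Step 4: on BLACK (1,5): turn L to N, flip to white, move to (0,5). |black|=6 — new cell
Step 5: on WHITE (0,5): turn R to E, flip to black, move to (0,6). |black|=7 — new cell
Step 6: on WHITE (0,6): turn R to S, flip to black, move to (1,6). |black|=8 — new cell
No revisit within 6 steps.

Answer: no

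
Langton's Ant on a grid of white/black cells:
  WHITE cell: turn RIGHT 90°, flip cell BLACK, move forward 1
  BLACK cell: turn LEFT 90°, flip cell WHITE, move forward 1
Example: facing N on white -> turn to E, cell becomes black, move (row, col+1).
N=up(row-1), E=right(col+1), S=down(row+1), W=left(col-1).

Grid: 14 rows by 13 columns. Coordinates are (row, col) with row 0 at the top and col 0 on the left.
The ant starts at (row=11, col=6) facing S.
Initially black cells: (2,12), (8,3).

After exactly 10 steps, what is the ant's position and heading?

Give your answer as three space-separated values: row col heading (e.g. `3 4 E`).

Answer: 10 7 N

Derivation:
Step 1: on WHITE (11,6): turn R to W, flip to black, move to (11,5). |black|=3
Step 2: on WHITE (11,5): turn R to N, flip to black, move to (10,5). |black|=4
Step 3: on WHITE (10,5): turn R to E, flip to black, move to (10,6). |black|=5
Step 4: on WHITE (10,6): turn R to S, flip to black, move to (11,6). |black|=6
Step 5: on BLACK (11,6): turn L to E, flip to white, move to (11,7). |black|=5
Step 6: on WHITE (11,7): turn R to S, flip to black, move to (12,7). |black|=6
Step 7: on WHITE (12,7): turn R to W, flip to black, move to (12,6). |black|=7
Step 8: on WHITE (12,6): turn R to N, flip to black, move to (11,6). |black|=8
Step 9: on WHITE (11,6): turn R to E, flip to black, move to (11,7). |black|=9
Step 10: on BLACK (11,7): turn L to N, flip to white, move to (10,7). |black|=8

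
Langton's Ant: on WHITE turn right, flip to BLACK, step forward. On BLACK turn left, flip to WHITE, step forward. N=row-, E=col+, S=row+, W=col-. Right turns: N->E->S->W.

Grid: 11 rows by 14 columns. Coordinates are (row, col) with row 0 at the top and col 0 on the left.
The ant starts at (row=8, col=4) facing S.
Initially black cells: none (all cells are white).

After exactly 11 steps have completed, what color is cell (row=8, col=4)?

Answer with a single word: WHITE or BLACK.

Answer: BLACK

Derivation:
Step 1: on WHITE (8,4): turn R to W, flip to black, move to (8,3). |black|=1
Step 2: on WHITE (8,3): turn R to N, flip to black, move to (7,3). |black|=2
Step 3: on WHITE (7,3): turn R to E, flip to black, move to (7,4). |black|=3
Step 4: on WHITE (7,4): turn R to S, flip to black, move to (8,4). |black|=4
Step 5: on BLACK (8,4): turn L to E, flip to white, move to (8,5). |black|=3
Step 6: on WHITE (8,5): turn R to S, flip to black, move to (9,5). |black|=4
Step 7: on WHITE (9,5): turn R to W, flip to black, move to (9,4). |black|=5
Step 8: on WHITE (9,4): turn R to N, flip to black, move to (8,4). |black|=6
Step 9: on WHITE (8,4): turn R to E, flip to black, move to (8,5). |black|=7
Step 10: on BLACK (8,5): turn L to N, flip to white, move to (7,5). |black|=6
Step 11: on WHITE (7,5): turn R to E, flip to black, move to (7,6). |black|=7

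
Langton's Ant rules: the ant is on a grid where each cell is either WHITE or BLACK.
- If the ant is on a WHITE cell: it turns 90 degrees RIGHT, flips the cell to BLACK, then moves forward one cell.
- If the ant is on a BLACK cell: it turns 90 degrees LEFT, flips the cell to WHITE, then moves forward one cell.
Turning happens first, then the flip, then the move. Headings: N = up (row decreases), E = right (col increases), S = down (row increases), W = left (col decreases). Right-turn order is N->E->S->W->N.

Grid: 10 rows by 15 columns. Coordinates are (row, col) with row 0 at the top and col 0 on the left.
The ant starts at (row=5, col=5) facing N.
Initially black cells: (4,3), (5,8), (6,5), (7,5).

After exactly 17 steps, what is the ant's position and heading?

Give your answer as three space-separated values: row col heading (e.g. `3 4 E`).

Answer: 5 4 W

Derivation:
Step 1: on WHITE (5,5): turn R to E, flip to black, move to (5,6). |black|=5
Step 2: on WHITE (5,6): turn R to S, flip to black, move to (6,6). |black|=6
Step 3: on WHITE (6,6): turn R to W, flip to black, move to (6,5). |black|=7
Step 4: on BLACK (6,5): turn L to S, flip to white, move to (7,5). |black|=6
Step 5: on BLACK (7,5): turn L to E, flip to white, move to (7,6). |black|=5
Step 6: on WHITE (7,6): turn R to S, flip to black, move to (8,6). |black|=6
Step 7: on WHITE (8,6): turn R to W, flip to black, move to (8,5). |black|=7
Step 8: on WHITE (8,5): turn R to N, flip to black, move to (7,5). |black|=8
Step 9: on WHITE (7,5): turn R to E, flip to black, move to (7,6). |black|=9
Step 10: on BLACK (7,6): turn L to N, flip to white, move to (6,6). |black|=8
Step 11: on BLACK (6,6): turn L to W, flip to white, move to (6,5). |black|=7
Step 12: on WHITE (6,5): turn R to N, flip to black, move to (5,5). |black|=8
Step 13: on BLACK (5,5): turn L to W, flip to white, move to (5,4). |black|=7
Step 14: on WHITE (5,4): turn R to N, flip to black, move to (4,4). |black|=8
Step 15: on WHITE (4,4): turn R to E, flip to black, move to (4,5). |black|=9
Step 16: on WHITE (4,5): turn R to S, flip to black, move to (5,5). |black|=10
Step 17: on WHITE (5,5): turn R to W, flip to black, move to (5,4). |black|=11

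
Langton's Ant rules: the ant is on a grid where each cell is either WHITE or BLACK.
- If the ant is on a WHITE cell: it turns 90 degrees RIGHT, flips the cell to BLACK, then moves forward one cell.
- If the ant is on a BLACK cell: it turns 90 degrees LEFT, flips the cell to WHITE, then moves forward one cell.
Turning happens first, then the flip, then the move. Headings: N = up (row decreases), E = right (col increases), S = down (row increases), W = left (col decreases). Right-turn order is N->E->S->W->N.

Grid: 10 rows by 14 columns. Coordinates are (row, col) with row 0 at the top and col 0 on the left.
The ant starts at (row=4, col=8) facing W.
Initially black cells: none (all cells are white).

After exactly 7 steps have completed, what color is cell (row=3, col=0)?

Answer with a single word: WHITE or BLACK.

Step 1: on WHITE (4,8): turn R to N, flip to black, move to (3,8). |black|=1
Step 2: on WHITE (3,8): turn R to E, flip to black, move to (3,9). |black|=2
Step 3: on WHITE (3,9): turn R to S, flip to black, move to (4,9). |black|=3
Step 4: on WHITE (4,9): turn R to W, flip to black, move to (4,8). |black|=4
Step 5: on BLACK (4,8): turn L to S, flip to white, move to (5,8). |black|=3
Step 6: on WHITE (5,8): turn R to W, flip to black, move to (5,7). |black|=4
Step 7: on WHITE (5,7): turn R to N, flip to black, move to (4,7). |black|=5

Answer: WHITE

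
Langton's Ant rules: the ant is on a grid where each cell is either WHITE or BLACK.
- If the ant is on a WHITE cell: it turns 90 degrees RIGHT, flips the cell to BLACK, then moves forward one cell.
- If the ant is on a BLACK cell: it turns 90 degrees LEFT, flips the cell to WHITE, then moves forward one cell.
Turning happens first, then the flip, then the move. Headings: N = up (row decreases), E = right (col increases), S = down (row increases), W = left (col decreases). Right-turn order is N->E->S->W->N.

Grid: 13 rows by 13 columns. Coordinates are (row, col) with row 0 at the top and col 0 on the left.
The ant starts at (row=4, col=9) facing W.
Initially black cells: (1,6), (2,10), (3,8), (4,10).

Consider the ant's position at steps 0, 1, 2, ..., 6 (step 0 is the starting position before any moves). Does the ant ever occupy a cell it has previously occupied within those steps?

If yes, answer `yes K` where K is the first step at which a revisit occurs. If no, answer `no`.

Answer: no

Derivation:
Step 1: on WHITE (4,9): turn R to N, flip to black, move to (3,9). |black|=5 — new cell
Step 2: on WHITE (3,9): turn R to E, flip to black, move to (3,10). |black|=6 — new cell
Step 3: on WHITE (3,10): turn R to S, flip to black, move to (4,10). |black|=7 — new cell
Step 4: on BLACK (4,10): turn L to E, flip to white, move to (4,11). |black|=6 — new cell
Step 5: on WHITE (4,11): turn R to S, flip to black, move to (5,11). |black|=7 — new cell
Step 6: on WHITE (5,11): turn R to W, flip to black, move to (5,10). |black|=8 — new cell
No revisit within 6 steps.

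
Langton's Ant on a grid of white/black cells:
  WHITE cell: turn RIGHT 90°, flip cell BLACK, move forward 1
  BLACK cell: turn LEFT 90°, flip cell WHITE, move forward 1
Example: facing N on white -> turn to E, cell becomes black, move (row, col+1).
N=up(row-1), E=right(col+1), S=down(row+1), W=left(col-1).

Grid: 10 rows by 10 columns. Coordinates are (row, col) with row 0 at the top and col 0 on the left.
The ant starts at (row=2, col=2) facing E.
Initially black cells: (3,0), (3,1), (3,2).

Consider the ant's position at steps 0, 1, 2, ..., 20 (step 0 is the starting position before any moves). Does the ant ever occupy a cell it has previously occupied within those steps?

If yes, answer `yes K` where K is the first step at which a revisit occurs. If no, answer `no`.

Answer: yes 5

Derivation:
Step 1: on WHITE (2,2): turn R to S, flip to black, move to (3,2). |black|=4 — new cell
Step 2: on BLACK (3,2): turn L to E, flip to white, move to (3,3). |black|=3 — new cell
Step 3: on WHITE (3,3): turn R to S, flip to black, move to (4,3). |black|=4 — new cell
Step 4: on WHITE (4,3): turn R to W, flip to black, move to (4,2). |black|=5 — new cell
Step 5: on WHITE (4,2): turn R to N, flip to black, move to (3,2). |black|=6 — REVISIT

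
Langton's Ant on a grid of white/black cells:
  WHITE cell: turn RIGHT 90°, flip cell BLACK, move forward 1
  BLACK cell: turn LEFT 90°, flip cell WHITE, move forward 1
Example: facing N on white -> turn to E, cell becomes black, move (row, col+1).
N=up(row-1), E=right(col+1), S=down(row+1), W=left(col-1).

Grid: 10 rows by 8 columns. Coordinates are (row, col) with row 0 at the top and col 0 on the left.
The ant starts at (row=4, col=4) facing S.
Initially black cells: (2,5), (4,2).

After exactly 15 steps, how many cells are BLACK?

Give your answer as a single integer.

Answer: 11

Derivation:
Step 1: on WHITE (4,4): turn R to W, flip to black, move to (4,3). |black|=3
Step 2: on WHITE (4,3): turn R to N, flip to black, move to (3,3). |black|=4
Step 3: on WHITE (3,3): turn R to E, flip to black, move to (3,4). |black|=5
Step 4: on WHITE (3,4): turn R to S, flip to black, move to (4,4). |black|=6
Step 5: on BLACK (4,4): turn L to E, flip to white, move to (4,5). |black|=5
Step 6: on WHITE (4,5): turn R to S, flip to black, move to (5,5). |black|=6
Step 7: on WHITE (5,5): turn R to W, flip to black, move to (5,4). |black|=7
Step 8: on WHITE (5,4): turn R to N, flip to black, move to (4,4). |black|=8
Step 9: on WHITE (4,4): turn R to E, flip to black, move to (4,5). |black|=9
Step 10: on BLACK (4,5): turn L to N, flip to white, move to (3,5). |black|=8
Step 11: on WHITE (3,5): turn R to E, flip to black, move to (3,6). |black|=9
Step 12: on WHITE (3,6): turn R to S, flip to black, move to (4,6). |black|=10
Step 13: on WHITE (4,6): turn R to W, flip to black, move to (4,5). |black|=11
Step 14: on WHITE (4,5): turn R to N, flip to black, move to (3,5). |black|=12
Step 15: on BLACK (3,5): turn L to W, flip to white, move to (3,4). |black|=11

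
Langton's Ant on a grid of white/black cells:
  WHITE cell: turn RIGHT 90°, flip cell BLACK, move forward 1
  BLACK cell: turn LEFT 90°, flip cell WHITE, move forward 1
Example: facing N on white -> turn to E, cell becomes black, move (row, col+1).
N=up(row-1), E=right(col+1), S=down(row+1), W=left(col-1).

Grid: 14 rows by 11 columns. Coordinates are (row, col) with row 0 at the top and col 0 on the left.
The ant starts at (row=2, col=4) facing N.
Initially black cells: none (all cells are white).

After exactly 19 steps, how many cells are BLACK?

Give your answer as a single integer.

Step 1: on WHITE (2,4): turn R to E, flip to black, move to (2,5). |black|=1
Step 2: on WHITE (2,5): turn R to S, flip to black, move to (3,5). |black|=2
Step 3: on WHITE (3,5): turn R to W, flip to black, move to (3,4). |black|=3
Step 4: on WHITE (3,4): turn R to N, flip to black, move to (2,4). |black|=4
Step 5: on BLACK (2,4): turn L to W, flip to white, move to (2,3). |black|=3
Step 6: on WHITE (2,3): turn R to N, flip to black, move to (1,3). |black|=4
Step 7: on WHITE (1,3): turn R to E, flip to black, move to (1,4). |black|=5
Step 8: on WHITE (1,4): turn R to S, flip to black, move to (2,4). |black|=6
Step 9: on WHITE (2,4): turn R to W, flip to black, move to (2,3). |black|=7
Step 10: on BLACK (2,3): turn L to S, flip to white, move to (3,3). |black|=6
Step 11: on WHITE (3,3): turn R to W, flip to black, move to (3,2). |black|=7
Step 12: on WHITE (3,2): turn R to N, flip to black, move to (2,2). |black|=8
Step 13: on WHITE (2,2): turn R to E, flip to black, move to (2,3). |black|=9
Step 14: on WHITE (2,3): turn R to S, flip to black, move to (3,3). |black|=10
Step 15: on BLACK (3,3): turn L to E, flip to white, move to (3,4). |black|=9
Step 16: on BLACK (3,4): turn L to N, flip to white, move to (2,4). |black|=8
Step 17: on BLACK (2,4): turn L to W, flip to white, move to (2,3). |black|=7
Step 18: on BLACK (2,3): turn L to S, flip to white, move to (3,3). |black|=6
Step 19: on WHITE (3,3): turn R to W, flip to black, move to (3,2). |black|=7

Answer: 7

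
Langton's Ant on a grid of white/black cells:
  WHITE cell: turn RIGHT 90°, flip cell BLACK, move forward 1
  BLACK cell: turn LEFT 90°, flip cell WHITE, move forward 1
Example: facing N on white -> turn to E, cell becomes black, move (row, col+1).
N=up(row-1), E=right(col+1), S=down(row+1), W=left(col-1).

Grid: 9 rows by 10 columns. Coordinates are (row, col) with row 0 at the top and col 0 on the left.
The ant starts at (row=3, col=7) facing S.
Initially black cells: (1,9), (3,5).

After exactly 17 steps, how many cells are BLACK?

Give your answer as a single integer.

Answer: 9

Derivation:
Step 1: on WHITE (3,7): turn R to W, flip to black, move to (3,6). |black|=3
Step 2: on WHITE (3,6): turn R to N, flip to black, move to (2,6). |black|=4
Step 3: on WHITE (2,6): turn R to E, flip to black, move to (2,7). |black|=5
Step 4: on WHITE (2,7): turn R to S, flip to black, move to (3,7). |black|=6
Step 5: on BLACK (3,7): turn L to E, flip to white, move to (3,8). |black|=5
Step 6: on WHITE (3,8): turn R to S, flip to black, move to (4,8). |black|=6
Step 7: on WHITE (4,8): turn R to W, flip to black, move to (4,7). |black|=7
Step 8: on WHITE (4,7): turn R to N, flip to black, move to (3,7). |black|=8
Step 9: on WHITE (3,7): turn R to E, flip to black, move to (3,8). |black|=9
Step 10: on BLACK (3,8): turn L to N, flip to white, move to (2,8). |black|=8
Step 11: on WHITE (2,8): turn R to E, flip to black, move to (2,9). |black|=9
Step 12: on WHITE (2,9): turn R to S, flip to black, move to (3,9). |black|=10
Step 13: on WHITE (3,9): turn R to W, flip to black, move to (3,8). |black|=11
Step 14: on WHITE (3,8): turn R to N, flip to black, move to (2,8). |black|=12
Step 15: on BLACK (2,8): turn L to W, flip to white, move to (2,7). |black|=11
Step 16: on BLACK (2,7): turn L to S, flip to white, move to (3,7). |black|=10
Step 17: on BLACK (3,7): turn L to E, flip to white, move to (3,8). |black|=9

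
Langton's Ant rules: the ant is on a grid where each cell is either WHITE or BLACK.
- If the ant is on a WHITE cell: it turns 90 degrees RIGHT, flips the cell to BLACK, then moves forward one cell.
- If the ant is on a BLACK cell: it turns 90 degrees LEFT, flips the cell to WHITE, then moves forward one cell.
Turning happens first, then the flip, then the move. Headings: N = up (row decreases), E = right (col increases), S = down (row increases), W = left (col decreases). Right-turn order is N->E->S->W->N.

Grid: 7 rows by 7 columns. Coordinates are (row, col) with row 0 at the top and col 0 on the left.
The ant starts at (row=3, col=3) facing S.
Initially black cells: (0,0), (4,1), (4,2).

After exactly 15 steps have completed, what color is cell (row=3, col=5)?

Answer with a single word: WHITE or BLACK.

Step 1: on WHITE (3,3): turn R to W, flip to black, move to (3,2). |black|=4
Step 2: on WHITE (3,2): turn R to N, flip to black, move to (2,2). |black|=5
Step 3: on WHITE (2,2): turn R to E, flip to black, move to (2,3). |black|=6
Step 4: on WHITE (2,3): turn R to S, flip to black, move to (3,3). |black|=7
Step 5: on BLACK (3,3): turn L to E, flip to white, move to (3,4). |black|=6
Step 6: on WHITE (3,4): turn R to S, flip to black, move to (4,4). |black|=7
Step 7: on WHITE (4,4): turn R to W, flip to black, move to (4,3). |black|=8
Step 8: on WHITE (4,3): turn R to N, flip to black, move to (3,3). |black|=9
Step 9: on WHITE (3,3): turn R to E, flip to black, move to (3,4). |black|=10
Step 10: on BLACK (3,4): turn L to N, flip to white, move to (2,4). |black|=9
Step 11: on WHITE (2,4): turn R to E, flip to black, move to (2,5). |black|=10
Step 12: on WHITE (2,5): turn R to S, flip to black, move to (3,5). |black|=11
Step 13: on WHITE (3,5): turn R to W, flip to black, move to (3,4). |black|=12
Step 14: on WHITE (3,4): turn R to N, flip to black, move to (2,4). |black|=13
Step 15: on BLACK (2,4): turn L to W, flip to white, move to (2,3). |black|=12

Answer: BLACK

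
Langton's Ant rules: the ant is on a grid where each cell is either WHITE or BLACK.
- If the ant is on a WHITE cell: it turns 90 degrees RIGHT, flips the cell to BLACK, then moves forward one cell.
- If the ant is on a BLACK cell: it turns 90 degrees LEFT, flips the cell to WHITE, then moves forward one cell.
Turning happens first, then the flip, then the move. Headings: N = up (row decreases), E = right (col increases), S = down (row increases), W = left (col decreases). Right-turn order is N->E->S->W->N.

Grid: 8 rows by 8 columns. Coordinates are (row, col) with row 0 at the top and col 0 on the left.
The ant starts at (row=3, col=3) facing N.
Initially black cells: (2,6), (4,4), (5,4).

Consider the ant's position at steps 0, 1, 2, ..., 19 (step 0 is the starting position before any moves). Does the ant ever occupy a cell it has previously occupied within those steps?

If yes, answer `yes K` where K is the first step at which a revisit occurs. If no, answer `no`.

Answer: yes 9

Derivation:
Step 1: on WHITE (3,3): turn R to E, flip to black, move to (3,4). |black|=4 — new cell
Step 2: on WHITE (3,4): turn R to S, flip to black, move to (4,4). |black|=5 — new cell
Step 3: on BLACK (4,4): turn L to E, flip to white, move to (4,5). |black|=4 — new cell
Step 4: on WHITE (4,5): turn R to S, flip to black, move to (5,5). |black|=5 — new cell
Step 5: on WHITE (5,5): turn R to W, flip to black, move to (5,4). |black|=6 — new cell
Step 6: on BLACK (5,4): turn L to S, flip to white, move to (6,4). |black|=5 — new cell
Step 7: on WHITE (6,4): turn R to W, flip to black, move to (6,3). |black|=6 — new cell
Step 8: on WHITE (6,3): turn R to N, flip to black, move to (5,3). |black|=7 — new cell
Step 9: on WHITE (5,3): turn R to E, flip to black, move to (5,4). |black|=8 — REVISIT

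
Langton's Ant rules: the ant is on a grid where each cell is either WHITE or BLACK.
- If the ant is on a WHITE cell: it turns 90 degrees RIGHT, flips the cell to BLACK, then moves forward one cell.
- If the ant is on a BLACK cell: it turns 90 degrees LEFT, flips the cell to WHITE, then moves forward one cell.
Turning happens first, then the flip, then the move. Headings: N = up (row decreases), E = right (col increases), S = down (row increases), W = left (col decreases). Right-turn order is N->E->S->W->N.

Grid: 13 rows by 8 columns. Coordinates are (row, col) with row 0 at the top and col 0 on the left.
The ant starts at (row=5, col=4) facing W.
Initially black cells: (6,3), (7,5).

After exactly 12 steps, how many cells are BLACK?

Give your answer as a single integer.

Answer: 8

Derivation:
Step 1: on WHITE (5,4): turn R to N, flip to black, move to (4,4). |black|=3
Step 2: on WHITE (4,4): turn R to E, flip to black, move to (4,5). |black|=4
Step 3: on WHITE (4,5): turn R to S, flip to black, move to (5,5). |black|=5
Step 4: on WHITE (5,5): turn R to W, flip to black, move to (5,4). |black|=6
Step 5: on BLACK (5,4): turn L to S, flip to white, move to (6,4). |black|=5
Step 6: on WHITE (6,4): turn R to W, flip to black, move to (6,3). |black|=6
Step 7: on BLACK (6,3): turn L to S, flip to white, move to (7,3). |black|=5
Step 8: on WHITE (7,3): turn R to W, flip to black, move to (7,2). |black|=6
Step 9: on WHITE (7,2): turn R to N, flip to black, move to (6,2). |black|=7
Step 10: on WHITE (6,2): turn R to E, flip to black, move to (6,3). |black|=8
Step 11: on WHITE (6,3): turn R to S, flip to black, move to (7,3). |black|=9
Step 12: on BLACK (7,3): turn L to E, flip to white, move to (7,4). |black|=8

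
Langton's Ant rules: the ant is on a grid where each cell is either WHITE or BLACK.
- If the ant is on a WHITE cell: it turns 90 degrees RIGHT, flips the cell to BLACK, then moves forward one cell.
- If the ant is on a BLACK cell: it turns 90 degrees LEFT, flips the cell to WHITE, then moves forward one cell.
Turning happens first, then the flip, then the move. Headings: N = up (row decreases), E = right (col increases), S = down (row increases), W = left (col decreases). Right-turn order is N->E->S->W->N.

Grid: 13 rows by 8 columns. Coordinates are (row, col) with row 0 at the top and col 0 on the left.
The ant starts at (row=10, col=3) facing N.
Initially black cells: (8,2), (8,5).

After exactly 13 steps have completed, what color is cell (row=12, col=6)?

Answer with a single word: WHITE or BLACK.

Step 1: on WHITE (10,3): turn R to E, flip to black, move to (10,4). |black|=3
Step 2: on WHITE (10,4): turn R to S, flip to black, move to (11,4). |black|=4
Step 3: on WHITE (11,4): turn R to W, flip to black, move to (11,3). |black|=5
Step 4: on WHITE (11,3): turn R to N, flip to black, move to (10,3). |black|=6
Step 5: on BLACK (10,3): turn L to W, flip to white, move to (10,2). |black|=5
Step 6: on WHITE (10,2): turn R to N, flip to black, move to (9,2). |black|=6
Step 7: on WHITE (9,2): turn R to E, flip to black, move to (9,3). |black|=7
Step 8: on WHITE (9,3): turn R to S, flip to black, move to (10,3). |black|=8
Step 9: on WHITE (10,3): turn R to W, flip to black, move to (10,2). |black|=9
Step 10: on BLACK (10,2): turn L to S, flip to white, move to (11,2). |black|=8
Step 11: on WHITE (11,2): turn R to W, flip to black, move to (11,1). |black|=9
Step 12: on WHITE (11,1): turn R to N, flip to black, move to (10,1). |black|=10
Step 13: on WHITE (10,1): turn R to E, flip to black, move to (10,2). |black|=11

Answer: WHITE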